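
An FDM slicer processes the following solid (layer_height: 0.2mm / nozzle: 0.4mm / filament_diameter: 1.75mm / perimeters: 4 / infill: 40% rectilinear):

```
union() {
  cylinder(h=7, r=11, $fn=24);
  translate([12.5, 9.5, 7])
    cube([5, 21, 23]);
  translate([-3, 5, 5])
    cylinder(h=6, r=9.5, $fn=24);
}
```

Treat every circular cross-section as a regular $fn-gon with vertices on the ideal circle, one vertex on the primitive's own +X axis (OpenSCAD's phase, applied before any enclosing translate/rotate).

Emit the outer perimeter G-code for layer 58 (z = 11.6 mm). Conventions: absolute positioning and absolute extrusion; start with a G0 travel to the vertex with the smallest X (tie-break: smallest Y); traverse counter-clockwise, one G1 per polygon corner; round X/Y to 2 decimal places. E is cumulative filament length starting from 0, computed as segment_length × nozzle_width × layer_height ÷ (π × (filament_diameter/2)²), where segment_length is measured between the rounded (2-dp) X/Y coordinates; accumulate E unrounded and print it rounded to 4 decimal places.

At z = 11.6 mm: the cylinder does not reach this height (z outside [0, 7]); the cube at (12.5, 9.5) is present — its section is the full 5×21 rectangle; the cylinder at (-3, 5) does not reach this height (z outside [5, 11]); Taking the union: only the 5×21 cube at (12.5, 9.5) is present, so the union is just that shape — 1 connected region. The outline is a single polygon with 4 vertices. Extrusion per mm of travel: 0.4 × 0.2 / (π × 0.875²) = 0.033260. Accumulating E over each segment gives final E = 1.7295.

G0 X12.50 Y9.50 Z11.60
G1 X17.50 Y9.50 E0.1663
G1 X17.50 Y30.50 E0.8648
G1 X12.50 Y30.50 E1.0311
G1 X12.50 Y9.50 E1.7295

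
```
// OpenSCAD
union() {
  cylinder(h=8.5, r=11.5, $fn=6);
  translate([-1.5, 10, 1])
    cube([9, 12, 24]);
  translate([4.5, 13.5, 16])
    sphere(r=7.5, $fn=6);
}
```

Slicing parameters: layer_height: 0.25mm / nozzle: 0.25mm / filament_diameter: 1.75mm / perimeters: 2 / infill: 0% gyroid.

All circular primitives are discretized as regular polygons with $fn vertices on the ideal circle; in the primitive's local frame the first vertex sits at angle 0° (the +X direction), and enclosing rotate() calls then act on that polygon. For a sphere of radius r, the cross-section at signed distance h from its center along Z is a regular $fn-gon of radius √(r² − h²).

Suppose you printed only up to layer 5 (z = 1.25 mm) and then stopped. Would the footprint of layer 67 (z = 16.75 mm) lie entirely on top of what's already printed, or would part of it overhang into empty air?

part overhangs

Compare the two slices. At z = 1.25: the r=11.5 cylinder gives a regular 6-gon of circumradius 11.5 (constant along its height) (area = (6/2)·11.500²·sin(360°/6) = 343.60 mm²); the cube at (-1.5, 10) is present — its section is the full 9×12 rectangle (area 108.00 mm²); the sphere at (4.5, 13.5) is not intersected at this z (|z−center|=14.750 > r=7.5); Combining (union): the 2 present regions are separate (no shared area or edge), so areas and boundary lengths simply add and each stays a separate island — area = 451.60 mm². At z = 16.75: the cylinder does not reach this height (z outside [0, 8.5]); the 9×12 cube at (-1.5, 10) contributes its full rectangle (area 108.00 mm²); the r=7.5 sphere at (4.5, 13.5) contributes a regular 6-gon of circumradius √(7.5²−0.75²) = 7.462 (area = (6/2)·7.462²·sin(360°/6) = 144.68 mm²); Taking the union: the regions partially overlap — summed areas 252.68 mm² minus the doubly-counted overlap 84.94 mm² gives 167.74 mm² — area = 167.74 mm². Checking containment: at z = 16.75 the cross-section extends beyond the z = 1.25 cross-section by about 40.26 mm².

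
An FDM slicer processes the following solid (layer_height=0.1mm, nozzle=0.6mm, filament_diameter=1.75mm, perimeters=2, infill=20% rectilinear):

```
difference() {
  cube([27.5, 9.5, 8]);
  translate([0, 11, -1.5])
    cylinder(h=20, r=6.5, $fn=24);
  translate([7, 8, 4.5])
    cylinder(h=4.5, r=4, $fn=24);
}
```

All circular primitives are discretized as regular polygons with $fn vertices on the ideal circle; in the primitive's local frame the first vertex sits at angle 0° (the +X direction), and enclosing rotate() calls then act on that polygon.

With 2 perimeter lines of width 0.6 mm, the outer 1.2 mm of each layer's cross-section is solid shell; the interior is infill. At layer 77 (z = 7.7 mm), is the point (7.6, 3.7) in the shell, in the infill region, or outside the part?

shell

At z = 7.7 mm: the cube (footprint 27.5×9.5) is included at this height; the cylinder at (0, 11): section is a regular 24-gon, circumradius r=6.5; the r=4 cylinder at (7, 8) gives a regular 24-gon of circumradius 4 (constant along its height); Taking the first minus the rest: starting from the 27.5×9.5 cube, the r=6.5 cylinder at (0, 11) partially overlaps it — only the 23.20 mm² overlap (of its 131.22 mm²) is removed, clipping the outline; the r=4 cylinder at (7, 8) partially overlaps it — only the 28.38 mm² overlap (of its 49.69 mm²) is removed, clipping the outline — 1 connected region. Overall, the cross-section is a single solid region. The nearest boundary edge runs (7.00, 4.00)→(8.04, 4.14); distance from the point to it = 0.38 mm. The point is inside the cross-section, 0.38 mm from the nearest boundary — within the 1.2 mm shell band (2 × 0.6).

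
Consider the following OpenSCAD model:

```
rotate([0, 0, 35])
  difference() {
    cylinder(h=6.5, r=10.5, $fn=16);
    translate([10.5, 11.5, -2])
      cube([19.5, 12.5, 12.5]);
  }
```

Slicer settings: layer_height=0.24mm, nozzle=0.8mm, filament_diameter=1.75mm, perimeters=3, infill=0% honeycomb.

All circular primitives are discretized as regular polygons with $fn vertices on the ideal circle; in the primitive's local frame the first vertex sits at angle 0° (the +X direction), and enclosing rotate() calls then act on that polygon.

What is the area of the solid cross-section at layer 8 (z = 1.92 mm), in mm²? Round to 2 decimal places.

337.53 mm²

At z = 1.92 mm: the r=10.5 cylinder gives a regular 16-gon of circumradius 10.5 (constant along its height) (area = (16/2)·10.500²·sin(360°/16) = 337.53 mm²); the cube at (10.5, 11.5) is present — its section is the full 19.5×12.5 rectangle (area 243.75 mm²); After the difference (first − rest): starting from the r=10.5 cylinder (337.53 mm²), the 19.5×12.5 cube at (10.5, 11.5) misses the remaining region (no effect) — area = 337.53 mm²; (rotated 35° about Z; rotation is an isometry so areas/perimeters/island counts are preserved). Overall, the cross-section is a single solid region. Net area = 337.53 mm².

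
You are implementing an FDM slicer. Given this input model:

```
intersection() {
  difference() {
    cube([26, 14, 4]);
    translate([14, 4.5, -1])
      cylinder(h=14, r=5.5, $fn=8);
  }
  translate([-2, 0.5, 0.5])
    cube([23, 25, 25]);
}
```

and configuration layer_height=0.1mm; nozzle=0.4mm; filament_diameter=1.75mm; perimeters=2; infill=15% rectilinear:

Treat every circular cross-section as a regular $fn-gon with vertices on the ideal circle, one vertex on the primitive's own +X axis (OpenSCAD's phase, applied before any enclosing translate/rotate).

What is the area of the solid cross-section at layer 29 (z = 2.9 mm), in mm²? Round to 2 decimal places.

203.37 mm²

At z = 2.9 mm: the 26×14 cube contributes its full rectangle (area 364.00 mm²); the r=5.5 cylinder at (14, 4.5) gives a regular 8-gon of circumradius 5.5 (constant along its height) (area = (8/2)·5.500²·sin(360°/8) = 85.56 mm²); Subtracting the remaining from the first: starting from the 26×14 cube (364.00 mm²), the r=5.5 cylinder at (14, 4.5) partially overlaps it — only the 83.15 mm² overlap (of its 85.56 mm²) is removed, clipping the outline — area = 280.85 mm²; the cube at (-2, 0.5) (footprint 23×25) is included at this height (area 575.00 mm²); After intersecting: the 23×25 cube at (-2, 0.5) partially overlaps that combined region; clipping to the common part keeps 203.37 mm² — area = 203.37 mm². Overall, the cross-section is a single solid region. Net area = 203.37 mm².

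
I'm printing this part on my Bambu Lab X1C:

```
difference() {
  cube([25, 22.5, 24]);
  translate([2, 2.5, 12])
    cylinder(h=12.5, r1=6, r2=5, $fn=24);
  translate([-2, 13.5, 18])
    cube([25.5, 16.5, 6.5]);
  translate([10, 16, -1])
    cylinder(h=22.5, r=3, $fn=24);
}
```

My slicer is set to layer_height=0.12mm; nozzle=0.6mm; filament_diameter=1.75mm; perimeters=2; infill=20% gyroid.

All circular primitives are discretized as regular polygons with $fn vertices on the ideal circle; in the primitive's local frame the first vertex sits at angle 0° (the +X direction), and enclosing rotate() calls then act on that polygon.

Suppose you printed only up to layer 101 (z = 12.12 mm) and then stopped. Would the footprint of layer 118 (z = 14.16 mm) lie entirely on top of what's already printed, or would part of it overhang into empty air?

part overhangs

Compare the two slices. At z = 12.12: the 25×22.5 cube contributes its full rectangle (area 562.50 mm²); the cone at (2, 2.5) (r1=6→r2=5) has section circumradius 5.990 here — a regular 24-gon (area = (24/2)·5.990²·sin(360°/24) = 111.45 mm²); the cube at (-2, 13.5) does not reach this height (z outside [18, 24.5]); the r=3 cylinder at (10, 16) gives a regular 24-gon of circumradius 3 (constant along its height) (area = (24/2)·3.000²·sin(360°/24) = 27.95 mm²); Taking the first minus the rest: starting from the 25×22.5 cube (562.50 mm²), the cone at (2, 2.5) partially overlaps it — only the 58.99 mm² overlap (of its 111.45 mm²) is removed, clipping the outline; the r=3 cylinder at (10, 16) lies wholly inside it (removes its full 27.95 mm² and its 18.80 mm outline becomes a hole wall) — area = 475.56 mm². At z = 14.16: the cube (footprint 25×22.5) is included at this height (area 562.50 mm²); the cone at (2, 2.5) contributes a regular 24-gon of circumradius 5.827 (interpolated between r1=6 and r2=5 at t=0.173) (area = (24/2)·5.827²·sin(360°/24) = 105.46 mm²); the cube at (-2, 13.5) is not intersected at this z (z outside [18, 24.5]); the r=3 cylinder at (10, 16) gives a regular 24-gon of circumradius 3 (constant along its height) (area = (24/2)·3.000²·sin(360°/24) = 27.95 mm²); After the difference (first − rest): starting from the 25×22.5 cube (562.50 mm²), the cone at (2, 2.5) partially overlaps it — only the 56.74 mm² overlap (of its 105.46 mm²) is removed, clipping the outline; the r=3 cylinder at (10, 16) lies wholly inside it (removes its full 27.95 mm² and its 18.80 mm outline becomes a hole wall) — area = 477.81 mm². Checking containment: at z = 14.16 the cross-section extends beyond the z = 12.12 cross-section by about 2.25 mm².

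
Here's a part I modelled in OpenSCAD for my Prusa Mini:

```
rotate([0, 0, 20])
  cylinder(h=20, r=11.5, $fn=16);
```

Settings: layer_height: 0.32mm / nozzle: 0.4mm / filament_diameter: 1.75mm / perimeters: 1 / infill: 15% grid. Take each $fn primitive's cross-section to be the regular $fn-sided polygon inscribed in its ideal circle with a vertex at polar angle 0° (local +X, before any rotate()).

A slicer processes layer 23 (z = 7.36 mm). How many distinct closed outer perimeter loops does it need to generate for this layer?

At z = 7.36 mm: the cylinder: section is a regular 16-gon, circumradius r=11.5; (rotated 20° about Z; rotation is an isometry so areas/perimeters/island counts are preserved). The result has 1 disconnected region.

1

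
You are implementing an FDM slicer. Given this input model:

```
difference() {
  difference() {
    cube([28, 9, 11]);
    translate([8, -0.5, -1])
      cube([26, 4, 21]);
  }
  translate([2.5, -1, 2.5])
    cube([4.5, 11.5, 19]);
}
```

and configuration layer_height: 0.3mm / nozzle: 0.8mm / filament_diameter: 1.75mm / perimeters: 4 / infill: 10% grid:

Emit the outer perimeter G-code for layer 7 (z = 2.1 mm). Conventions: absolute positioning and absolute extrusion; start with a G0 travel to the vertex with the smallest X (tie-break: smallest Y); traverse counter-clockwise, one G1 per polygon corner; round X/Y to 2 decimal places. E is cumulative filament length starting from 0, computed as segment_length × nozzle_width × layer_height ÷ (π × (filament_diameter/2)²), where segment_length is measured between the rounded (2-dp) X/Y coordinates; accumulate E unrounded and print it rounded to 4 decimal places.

G0 X0.00 Y0.00 Z2.10
G1 X8.00 Y0.00 E0.7982
G1 X8.00 Y3.50 E1.1475
G1 X28.00 Y3.50 E3.1431
G1 X28.00 Y9.00 E3.6919
G1 X0.00 Y9.00 E6.4857
G1 X0.00 Y0.00 E7.3837

At z = 2.1 mm: the cube is present — its section is the full 28×9 rectangle; the 26×4 cube at (8, -0.5) contributes its full rectangle; Subtracting the remaining from the first: starting from the 28×9 cube, the 26×4 cube at (8, -0.5) partially overlaps it — only the 70.00 mm² overlap (of its 104.00 mm²) is removed, clipping the outline — 1 connected region; the cube at (2.5, -1) is not intersected at this z (z outside [2.5, 21.5]); Subtracting the remaining from the first: none of the subtracted shapes is present at this height, so that combined region is unchanged — 1 connected region. The outline is a single polygon with 6 vertices. Extrusion per mm of travel: 0.8 × 0.3 / (π × 0.875²) = 0.099780. Accumulating E over each segment gives final E = 7.3837.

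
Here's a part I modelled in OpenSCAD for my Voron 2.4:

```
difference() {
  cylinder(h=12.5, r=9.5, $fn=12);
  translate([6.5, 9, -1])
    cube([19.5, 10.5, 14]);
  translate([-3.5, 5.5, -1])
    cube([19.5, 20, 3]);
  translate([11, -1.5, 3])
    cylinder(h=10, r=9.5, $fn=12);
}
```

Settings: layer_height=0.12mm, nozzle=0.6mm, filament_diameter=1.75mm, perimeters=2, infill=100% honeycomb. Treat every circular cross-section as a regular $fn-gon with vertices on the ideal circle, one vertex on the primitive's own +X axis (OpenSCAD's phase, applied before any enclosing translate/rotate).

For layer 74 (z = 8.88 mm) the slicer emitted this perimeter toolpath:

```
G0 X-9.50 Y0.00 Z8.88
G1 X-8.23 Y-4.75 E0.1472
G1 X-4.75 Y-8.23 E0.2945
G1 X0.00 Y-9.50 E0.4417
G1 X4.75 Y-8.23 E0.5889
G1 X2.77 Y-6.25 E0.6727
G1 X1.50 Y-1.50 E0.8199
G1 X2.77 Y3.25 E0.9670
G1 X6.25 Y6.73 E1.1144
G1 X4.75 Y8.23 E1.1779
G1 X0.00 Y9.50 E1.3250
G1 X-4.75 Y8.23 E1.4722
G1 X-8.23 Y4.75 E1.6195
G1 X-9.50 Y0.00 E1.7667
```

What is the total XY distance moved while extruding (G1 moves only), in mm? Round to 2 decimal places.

59.02 mm

Sum the Euclidean lengths of each G1 segment: total = 59.02 mm.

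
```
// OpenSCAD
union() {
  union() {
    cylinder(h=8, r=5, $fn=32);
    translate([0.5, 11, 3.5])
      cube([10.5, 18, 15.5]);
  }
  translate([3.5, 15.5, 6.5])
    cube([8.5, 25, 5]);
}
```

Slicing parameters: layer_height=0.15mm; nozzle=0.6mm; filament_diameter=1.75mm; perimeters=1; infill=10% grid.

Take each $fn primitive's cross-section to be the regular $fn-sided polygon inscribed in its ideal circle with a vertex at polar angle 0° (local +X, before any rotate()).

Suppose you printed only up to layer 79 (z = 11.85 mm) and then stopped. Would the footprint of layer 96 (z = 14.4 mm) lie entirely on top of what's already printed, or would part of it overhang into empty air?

entirely on top

Compare the two slices. At z = 11.85: the cylinder does not reach this height (z outside [0, 8]); the 10.5×18 cube at (0.5, 11) contributes its full rectangle (area 189.00 mm²); Taking the union: only the 10.5×18 cube at (0.5, 11) is present, so the union is just that shape — area = 189.00 mm²; the cube at (3.5, 15.5) is absent (z outside [6.5, 11.5]); Combining (union): only that combined region is present, so the union is just that shape — area = 189.00 mm². At z = 14.4: the cylinder is absent (z outside [0, 8]); the cube at (0.5, 11) (footprint 10.5×18) is included at this height (area 189.00 mm²); Merging all regions: only the 10.5×18 cube at (0.5, 11) is present, so the union is just that shape — area = 189.00 mm²; the cube at (3.5, 15.5) does not reach this height (z outside [6.5, 11.5]); Taking the union: only the result so far is present, so the union is just that shape — area = 189.00 mm². Checking containment: the cross-section at z = 14.4 is a subset of the cross-section at z = 11.85.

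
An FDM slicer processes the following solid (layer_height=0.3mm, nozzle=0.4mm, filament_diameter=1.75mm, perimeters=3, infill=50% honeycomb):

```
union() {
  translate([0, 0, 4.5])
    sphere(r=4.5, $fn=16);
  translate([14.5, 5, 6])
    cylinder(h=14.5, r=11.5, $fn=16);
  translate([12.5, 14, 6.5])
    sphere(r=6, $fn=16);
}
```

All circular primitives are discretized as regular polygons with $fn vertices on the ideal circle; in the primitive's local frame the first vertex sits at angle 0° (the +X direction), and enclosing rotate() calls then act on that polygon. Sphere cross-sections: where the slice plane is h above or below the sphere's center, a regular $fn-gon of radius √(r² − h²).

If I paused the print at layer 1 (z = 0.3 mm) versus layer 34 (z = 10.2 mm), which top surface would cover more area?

layer 34 (z = 10.2 mm)

Layer 1 (z = 0.3): the r=4.5 sphere slices to a regular 16-gon of circumradius 1.616 (√(r²−h²) with h=4.2 from center) (area = (16/2)·1.616²·sin(360°/16) = 7.99 mm²); the cylinder at (14.5, 5) is not intersected at this z (z outside [6, 20.5]); the sphere at (12.5, 14) is absent (|z−center|=6.200 > r=6); Taking the union: only the r=4.5 sphere is present, so the union is just that shape — area = 7.99 mm². So its area = 7.99 mm². Layer 34 (z = 10.2): the sphere does not reach this height (|z−center|=5.700 > r=4.5); the r=11.5 cylinder at (14.5, 5) gives a regular 16-gon of circumradius 11.5 (constant along its height) (area = (16/2)·11.500²·sin(360°/16) = 404.88 mm²); the sphere at (12.5, 14): section is a regular 16-gon, circumradius = √(r²−h²) = √(6²−3.7²) = 4.723 (area = (16/2)·4.723²·sin(360°/16) = 68.30 mm²); Merging all regions: the regions partially overlap — summed areas 473.18 mm² minus the doubly-counted overlap 50.86 mm² gives 422.32 mm² — area = 422.32 mm². So its area = 422.32 mm². Layer 34 is larger (422.32 vs 7.99 mm²).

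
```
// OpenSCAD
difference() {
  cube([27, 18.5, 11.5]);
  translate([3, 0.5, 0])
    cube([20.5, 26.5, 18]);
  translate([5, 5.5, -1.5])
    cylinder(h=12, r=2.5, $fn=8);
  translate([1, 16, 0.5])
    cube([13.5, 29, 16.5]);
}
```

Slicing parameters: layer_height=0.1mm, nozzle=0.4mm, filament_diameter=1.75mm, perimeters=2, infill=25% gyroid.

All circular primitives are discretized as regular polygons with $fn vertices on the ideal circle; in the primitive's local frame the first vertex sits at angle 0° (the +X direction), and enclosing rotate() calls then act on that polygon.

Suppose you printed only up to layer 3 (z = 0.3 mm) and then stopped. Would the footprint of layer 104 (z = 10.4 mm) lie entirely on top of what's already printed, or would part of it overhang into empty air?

entirely on top

Compare the two slices. At z = 0.3: the 27×18.5 cube contributes its full rectangle (area 499.50 mm²); the cube at (3, 0.5) is present — its section is the full 20.5×26.5 rectangle (area 543.25 mm²); the r=2.5 cylinder at (5, 5.5) contributes a regular 8-gon of circumradius 2.5 (area = (8/2)·2.500²·sin(360°/8) = 17.68 mm²); the cube at (1, 16) is absent (z outside [0.5, 17]); After the difference (first − rest): starting from the 27×18.5 cube (499.50 mm²), the 20.5×26.5 cube at (3, 0.5) partially overlaps it — only the 369.00 mm² overlap (of its 543.25 mm²) is removed, clipping the outline; the r=2.5 cylinder at (5, 5.5) partially overlaps it — only the 0.60 mm² overlap (of its 17.68 mm²) is removed, clipping the outline — area = 129.90 mm². At z = 10.4: the cube is present — its section is the full 27×18.5 rectangle (area 499.50 mm²); the cube at (3, 0.5) (footprint 20.5×26.5) is included at this height (area 543.25 mm²); the r=2.5 cylinder at (5, 5.5) contributes a regular 8-gon of circumradius 2.5 (area = (8/2)·2.500²·sin(360°/8) = 17.68 mm²); the cube at (1, 16) (footprint 13.5×29) is included at this height (area 391.50 mm²); Taking the first minus the rest: starting from the 27×18.5 cube (499.50 mm²), the 20.5×26.5 cube at (3, 0.5) partially overlaps it — only the 369.00 mm² overlap (of its 543.25 mm²) is removed, clipping the outline; the r=2.5 cylinder at (5, 5.5) partially overlaps it — only the 0.60 mm² overlap (of its 17.68 mm²) is removed, clipping the outline; the 13.5×29 cube at (1, 16) partially overlaps it — only the 5.00 mm² overlap (of its 391.50 mm²) is removed, clipping the outline — area = 124.90 mm². Checking containment: the cross-section at z = 10.4 is a subset of the cross-section at z = 0.3.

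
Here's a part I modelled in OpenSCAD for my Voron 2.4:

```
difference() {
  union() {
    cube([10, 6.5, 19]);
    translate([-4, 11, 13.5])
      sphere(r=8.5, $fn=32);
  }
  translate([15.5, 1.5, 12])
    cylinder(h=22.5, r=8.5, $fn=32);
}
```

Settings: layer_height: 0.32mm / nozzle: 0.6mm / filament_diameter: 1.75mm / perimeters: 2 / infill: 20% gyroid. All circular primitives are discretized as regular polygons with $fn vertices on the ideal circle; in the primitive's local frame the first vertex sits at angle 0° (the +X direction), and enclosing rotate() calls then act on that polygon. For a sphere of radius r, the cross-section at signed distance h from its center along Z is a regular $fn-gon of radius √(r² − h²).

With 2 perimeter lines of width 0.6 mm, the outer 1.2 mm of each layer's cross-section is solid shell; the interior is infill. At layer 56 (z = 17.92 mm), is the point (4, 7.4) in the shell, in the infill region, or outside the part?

At z = 17.92 mm: the cube (footprint 10×6.5) is included at this height; the r=8.5 sphere at (-4, 11) contributes a regular 32-gon of circumradius √(8.5²−4.42²) = 7.260; Combining (union): the regions partially overlap (shared area 1.41 mm²), so overlapping operands fuse into one piece — 1 connected region; the r=8.5 cylinder at (15.5, 1.5) gives a regular 32-gon of circumradius 8.5 (constant along its height); Subtracting the remaining from the first: starting from the result so far, the r=8.5 cylinder at (15.5, 1.5) partially overlaps it — only the 16.65 mm² overlap (of its 225.52 mm²) is removed, clipping the outline — 1 connected region. Overall, the cross-section is a single solid region. The nearest boundary edge runs (1.65, 6.50)→(8.66, 6.50); distance from the point to it = 0.90 mm. The point is not inside any of the regions above, so it lies outside the cross-section (0.90 mm from the nearest boundary).

outside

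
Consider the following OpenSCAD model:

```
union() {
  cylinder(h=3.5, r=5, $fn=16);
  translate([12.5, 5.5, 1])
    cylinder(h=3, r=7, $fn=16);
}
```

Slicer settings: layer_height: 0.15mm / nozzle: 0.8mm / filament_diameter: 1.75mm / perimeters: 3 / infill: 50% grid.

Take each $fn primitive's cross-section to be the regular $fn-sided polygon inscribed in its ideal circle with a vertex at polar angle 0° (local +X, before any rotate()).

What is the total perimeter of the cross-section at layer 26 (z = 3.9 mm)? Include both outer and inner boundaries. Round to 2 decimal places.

At z = 3.9 mm: the cylinder is absent (z outside [0, 3.5]); the r=7 cylinder at (12.5, 5.5) contributes a regular 16-gon of circumradius 7 (perimeter = 2·16·7.000·sin(180°/16) = 43.70 mm); Taking the union: only the r=7 cylinder at (12.5, 5.5) is present, so the union is just that shape — boundary = 43.70 mm. Overall, the cross-section is a single solid region. Total boundary length (outer) = 43.70 mm.

43.70 mm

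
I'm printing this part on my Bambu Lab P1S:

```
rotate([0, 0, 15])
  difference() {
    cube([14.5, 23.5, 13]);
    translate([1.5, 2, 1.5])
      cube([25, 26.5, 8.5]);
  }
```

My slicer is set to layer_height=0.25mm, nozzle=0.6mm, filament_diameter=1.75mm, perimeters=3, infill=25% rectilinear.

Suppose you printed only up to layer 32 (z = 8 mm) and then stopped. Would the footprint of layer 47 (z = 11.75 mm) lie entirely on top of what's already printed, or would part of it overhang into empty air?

part overhangs

Compare the two slices. At z = 8: the 14.5×23.5 cube contributes its full rectangle (area 340.75 mm²); the cube at (1.5, 2) is present — its section is the full 25×26.5 rectangle (area 662.50 mm²); Subtracting the remaining from the first: starting from the 14.5×23.5 cube (340.75 mm²), the 25×26.5 cube at (1.5, 2) partially overlaps it — only the 279.50 mm² overlap (of its 662.50 mm²) is removed, clipping the outline — area = 61.25 mm²; (rotated 15° about Z; rotation is an isometry so areas/perimeters/island counts are preserved). At z = 11.75: the cube is present — its section is the full 14.5×23.5 rectangle (area 340.75 mm²); the cube at (1.5, 2) is absent (z outside [1.5, 10]); After the difference (first − rest): none of the subtracted shapes is present at this height, so the 14.5×23.5 cube is unchanged — area = 340.75 mm²; (rotated 15° about Z; rotation is an isometry so areas/perimeters/island counts are preserved). Checking containment: at z = 11.75 the cross-section extends beyond the z = 8 cross-section by about 279.50 mm².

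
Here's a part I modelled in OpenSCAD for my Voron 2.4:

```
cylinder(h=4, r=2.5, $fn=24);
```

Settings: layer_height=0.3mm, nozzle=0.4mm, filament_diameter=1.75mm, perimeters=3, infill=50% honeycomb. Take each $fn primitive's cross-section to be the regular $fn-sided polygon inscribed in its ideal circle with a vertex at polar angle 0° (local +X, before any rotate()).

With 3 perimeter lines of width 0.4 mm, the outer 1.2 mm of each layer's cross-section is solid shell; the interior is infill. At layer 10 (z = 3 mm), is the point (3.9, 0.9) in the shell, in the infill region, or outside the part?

outside

At z = 3 mm: the r=2.5 cylinder contributes a regular 24-gon of circumradius 2.5. Overall, the cross-section is a single solid region. The nearest boundary edge runs (2.50, 0.00)→(2.41, 0.65); distance from the point to it = 1.51 mm. The point is not inside any of the regions above, so it lies outside the cross-section (1.51 mm from the nearest boundary).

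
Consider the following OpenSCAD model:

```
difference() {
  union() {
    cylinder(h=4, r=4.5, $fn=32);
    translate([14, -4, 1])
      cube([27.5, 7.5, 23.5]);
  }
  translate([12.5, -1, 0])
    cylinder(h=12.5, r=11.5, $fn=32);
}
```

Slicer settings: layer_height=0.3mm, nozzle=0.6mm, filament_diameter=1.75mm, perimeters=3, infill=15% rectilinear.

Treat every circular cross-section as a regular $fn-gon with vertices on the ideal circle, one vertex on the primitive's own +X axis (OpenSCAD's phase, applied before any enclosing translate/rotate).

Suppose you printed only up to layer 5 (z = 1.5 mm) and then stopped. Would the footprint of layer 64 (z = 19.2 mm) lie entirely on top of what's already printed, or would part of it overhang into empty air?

Compare the two slices. At z = 1.5: the r=4.5 cylinder gives a regular 32-gon of circumradius 4.5 (constant along its height) (area = (32/2)·4.500²·sin(360°/32) = 63.21 mm²); the cube at (14, -4) (footprint 27.5×7.5) is included at this height (area 206.25 mm²); Combining (union): the 2 present regions are separate (no shared area or edge), so areas and boundary lengths simply add and each stays a separate island — area = 269.46 mm²; the cylinder at (12.5, -1): section is a regular 32-gon, circumradius r=11.5 (area = (32/2)·11.500²·sin(360°/32) = 412.81 mm²); After the difference (first − rest): starting from that combined region (269.46 mm²), the r=11.5 cylinder at (12.5, -1) partially overlaps it — only the 92.78 mm² overlap (of its 412.81 mm²) is removed, clipping the outline — area = 176.68 mm². At z = 19.2: the cylinder is absent (z outside [0, 4]); the cube at (14, -4) is present — its section is the full 27.5×7.5 rectangle (area 206.25 mm²); Merging all regions: only the 27.5×7.5 cube at (14, -4) is present, so the union is just that shape — area = 206.25 mm²; the cylinder at (12.5, -1) is not intersected at this z (z outside [0, 12.5]); Taking the first minus the rest: none of the subtracted shapes is present at this height, so that combined region is unchanged — area = 206.25 mm². Checking containment: at z = 19.2 the cross-section extends beyond the z = 1.5 cross-section by about 72.98 mm².

part overhangs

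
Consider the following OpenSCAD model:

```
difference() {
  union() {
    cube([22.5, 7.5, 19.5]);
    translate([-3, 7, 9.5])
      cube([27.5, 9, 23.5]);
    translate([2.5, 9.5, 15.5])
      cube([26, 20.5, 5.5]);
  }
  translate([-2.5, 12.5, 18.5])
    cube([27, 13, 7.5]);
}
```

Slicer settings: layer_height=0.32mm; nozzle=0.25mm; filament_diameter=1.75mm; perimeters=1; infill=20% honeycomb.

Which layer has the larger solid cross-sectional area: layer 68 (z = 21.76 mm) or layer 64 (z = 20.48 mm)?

Layer 68 (z = 21.76): the cube is not intersected at this z (z outside [0, 19.5]); the cube at (-3, 7) (footprint 27.5×9) is included at this height (area 247.50 mm²); the cube at (2.5, 9.5) is absent (z outside [15.5, 21]); Merging all regions: only the 27.5×9 cube at (-3, 7) is present, so the union is just that shape — area = 247.50 mm²; the cube at (-2.5, 12.5) is present — its section is the full 27×13 rectangle (area 351.00 mm²); Taking the first minus the rest: starting from the result so far (247.50 mm²), the 27×13 cube at (-2.5, 12.5) partially overlaps it — only the 94.50 mm² overlap (of its 351.00 mm²) is removed, clipping the outline — area = 153.00 mm². So its area = 153.00 mm². Layer 64 (z = 20.48): the cube does not reach this height (z outside [0, 19.5]); the cube at (-3, 7) is present — its section is the full 27.5×9 rectangle (area 247.50 mm²); the 26×20.5 cube at (2.5, 9.5) contributes its full rectangle (area 533.00 mm²); Merging all regions: the regions partially overlap — summed areas 780.50 mm² minus the doubly-counted overlap 143.00 mm² gives 637.50 mm² — area = 637.50 mm²; the 27×13 cube at (-2.5, 12.5) contributes its full rectangle (area 351.00 mm²); After the difference (first − rest): starting from that combined region (637.50 mm²), the 27×13 cube at (-2.5, 12.5) partially overlaps it — only the 303.50 mm² overlap (of its 351.00 mm²) is removed, clipping the outline — area = 334.00 mm². So its area = 334.00 mm². Layer 64 is larger (334.00 vs 153.00 mm²).

layer 64 (z = 20.48 mm)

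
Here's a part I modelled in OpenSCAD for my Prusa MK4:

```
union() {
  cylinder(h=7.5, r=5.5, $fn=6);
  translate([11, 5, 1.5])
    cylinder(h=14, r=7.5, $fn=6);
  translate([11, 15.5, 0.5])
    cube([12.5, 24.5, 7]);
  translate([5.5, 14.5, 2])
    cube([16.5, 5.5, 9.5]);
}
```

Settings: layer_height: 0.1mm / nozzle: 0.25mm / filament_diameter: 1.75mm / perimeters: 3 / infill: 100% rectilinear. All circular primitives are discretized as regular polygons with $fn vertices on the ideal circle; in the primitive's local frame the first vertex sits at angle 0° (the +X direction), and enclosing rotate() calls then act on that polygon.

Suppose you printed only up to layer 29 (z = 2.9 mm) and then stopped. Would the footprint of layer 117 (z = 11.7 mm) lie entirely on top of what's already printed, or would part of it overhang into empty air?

entirely on top

Compare the two slices. At z = 2.9: the cylinder: section is a regular 6-gon, circumradius r=5.5 (area = (6/2)·5.500²·sin(360°/6) = 78.59 mm²); the r=7.5 cylinder at (11, 5) gives a regular 6-gon of circumradius 7.5 (constant along its height) (area = (6/2)·7.500²·sin(360°/6) = 146.14 mm²); the cube at (11, 15.5) is present — its section is the full 12.5×24.5 rectangle (area 306.25 mm²); the cube at (5.5, 14.5) is present — its section is the full 16.5×5.5 rectangle (area 90.75 mm²); Combining (union): the regions partially overlap — summed areas 621.73 mm² minus the doubly-counted overlap 49.50 mm² gives 572.23 mm² — area = 572.23 mm². At z = 11.7: the cylinder is absent (z outside [0, 7.5]); the cylinder at (11, 5): section is a regular 6-gon, circumradius r=7.5 (area = (6/2)·7.500²·sin(360°/6) = 146.14 mm²); the cube at (11, 15.5) is not intersected at this z (z outside [0.5, 7.5]); the cube at (5.5, 14.5) is absent (z outside [2, 11.5]); Combining (union): only the r=7.5 cylinder at (11, 5) is present, so the union is just that shape — area = 146.14 mm². Checking containment: the cross-section at z = 11.7 is a subset of the cross-section at z = 2.9.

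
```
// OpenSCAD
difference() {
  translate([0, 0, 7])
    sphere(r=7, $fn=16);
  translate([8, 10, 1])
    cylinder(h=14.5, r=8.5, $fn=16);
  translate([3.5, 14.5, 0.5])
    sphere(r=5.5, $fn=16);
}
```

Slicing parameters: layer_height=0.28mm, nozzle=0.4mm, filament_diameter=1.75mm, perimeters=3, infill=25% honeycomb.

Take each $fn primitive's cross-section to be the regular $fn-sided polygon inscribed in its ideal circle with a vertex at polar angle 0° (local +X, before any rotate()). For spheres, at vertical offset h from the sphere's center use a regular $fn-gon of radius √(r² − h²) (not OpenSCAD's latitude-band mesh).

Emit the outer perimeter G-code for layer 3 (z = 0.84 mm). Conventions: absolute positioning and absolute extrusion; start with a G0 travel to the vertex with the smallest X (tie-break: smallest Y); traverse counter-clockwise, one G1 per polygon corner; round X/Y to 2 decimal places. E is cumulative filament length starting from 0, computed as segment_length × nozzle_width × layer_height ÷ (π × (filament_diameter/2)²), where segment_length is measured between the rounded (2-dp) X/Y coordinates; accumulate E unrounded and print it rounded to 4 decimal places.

G0 X-3.32 Y0.00 Z0.84
G1 X-3.07 Y-1.27 E0.0603
G1 X-2.35 Y-2.35 E0.1207
G1 X-1.27 Y-3.07 E0.1812
G1 X0.00 Y-3.32 E0.2414
G1 X1.27 Y-3.07 E0.3017
G1 X2.35 Y-2.35 E0.3621
G1 X3.07 Y-1.27 E0.4226
G1 X3.32 Y0.00 E0.4828
G1 X3.07 Y1.27 E0.5431
G1 X2.35 Y2.35 E0.6036
G1 X1.27 Y3.07 E0.6640
G1 X0.00 Y3.32 E0.7243
G1 X-1.27 Y3.07 E0.7845
G1 X-2.35 Y2.35 E0.8450
G1 X-3.07 Y1.27 E0.9054
G1 X-3.32 Y0.00 E0.9657

At z = 0.84 mm: the sphere: section is a regular 16-gon, circumradius = √(r²−h²) = √(7²−6.16²) = 3.325; the cylinder at (8, 10) is not intersected at this z (z outside [1, 15.5]); the r=5.5 sphere at (3.5, 14.5) slices to a regular 16-gon of circumradius 5.489 (√(r²−h²) with h=0.34 from center); Subtracting the remaining from the first: starting from the r=7 sphere, the r=5.5 sphere at (3.5, 14.5) misses the remaining region (no effect) — 1 connected region. The outline is a single polygon with 16 vertices. Extrusion per mm of travel: 0.4 × 0.28 / (π × 0.875²) = 0.046564. Accumulating E over each segment gives final E = 0.9657.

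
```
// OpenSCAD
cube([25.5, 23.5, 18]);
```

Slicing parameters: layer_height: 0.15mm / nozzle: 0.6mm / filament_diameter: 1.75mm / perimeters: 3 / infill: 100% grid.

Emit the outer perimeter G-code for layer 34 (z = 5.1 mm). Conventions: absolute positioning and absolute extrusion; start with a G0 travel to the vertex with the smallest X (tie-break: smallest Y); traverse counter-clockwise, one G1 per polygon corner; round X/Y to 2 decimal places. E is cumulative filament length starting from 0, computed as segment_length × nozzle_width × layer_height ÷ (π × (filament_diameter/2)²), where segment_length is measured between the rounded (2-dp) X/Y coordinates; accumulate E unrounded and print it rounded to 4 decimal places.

G0 X0.00 Y0.00 Z5.10
G1 X25.50 Y0.00 E0.9542
G1 X25.50 Y23.50 E1.8335
G1 X0.00 Y23.50 E2.7876
G1 X0.00 Y0.00 E3.6669

At z = 5.1 mm: the 25.5×23.5 cube contributes its full rectangle. The outline is a single polygon with 4 vertices. Extrusion per mm of travel: 0.6 × 0.15 / (π × 0.875²) = 0.037418. Accumulating E over each segment gives final E = 3.6669.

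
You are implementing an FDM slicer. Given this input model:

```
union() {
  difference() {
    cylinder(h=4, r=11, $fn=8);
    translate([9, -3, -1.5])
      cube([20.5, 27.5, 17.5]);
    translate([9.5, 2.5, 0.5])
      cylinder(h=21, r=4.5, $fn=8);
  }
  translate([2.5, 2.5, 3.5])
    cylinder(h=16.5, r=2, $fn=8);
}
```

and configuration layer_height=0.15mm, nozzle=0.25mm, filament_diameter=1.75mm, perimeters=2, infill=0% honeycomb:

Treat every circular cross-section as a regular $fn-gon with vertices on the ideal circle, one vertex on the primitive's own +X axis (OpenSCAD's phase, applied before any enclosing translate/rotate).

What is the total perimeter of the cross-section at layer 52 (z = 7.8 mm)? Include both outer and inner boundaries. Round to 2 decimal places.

At z = 7.8 mm: the cylinder does not reach this height (z outside [0, 4]); the cube at (9, -3) (footprint 20.5×27.5) is included at this height (perimeter 96.00 mm); the r=4.5 cylinder at (9.5, 2.5) contributes a regular 8-gon of circumradius 4.5 (perimeter = 2·8·4.500·sin(180°/8) = 27.55 mm); After the difference (first − rest): the first operand is absent here, so nothing remains; the r=2 cylinder at (2.5, 2.5) gives a regular 8-gon of circumradius 2 (constant along its height) (perimeter = 2·8·2.000·sin(180°/8) = 12.25 mm); Combining (union): only the r=2 cylinder at (2.5, 2.5) is present, so the union is just that shape — boundary = 12.25 mm. Overall, the cross-section is a single solid region. Total boundary length (outer) = 12.25 mm.

12.25 mm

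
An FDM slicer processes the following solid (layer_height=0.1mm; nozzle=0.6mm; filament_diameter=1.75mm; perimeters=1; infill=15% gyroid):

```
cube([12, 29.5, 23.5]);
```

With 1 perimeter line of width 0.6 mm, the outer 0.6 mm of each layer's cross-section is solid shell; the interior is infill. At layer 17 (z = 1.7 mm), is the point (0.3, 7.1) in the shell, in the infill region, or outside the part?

shell

At z = 1.7 mm: the cube (footprint 12×29.5) is included at this height. Overall, the cross-section is a single solid region. The nearest boundary edge runs (0.00, 29.50)→(0.00, 0.00); distance from the point to it = 0.30 mm. The point is inside the cross-section, 0.30 mm from the nearest boundary — within the 0.6 mm shell band (1 × 0.6).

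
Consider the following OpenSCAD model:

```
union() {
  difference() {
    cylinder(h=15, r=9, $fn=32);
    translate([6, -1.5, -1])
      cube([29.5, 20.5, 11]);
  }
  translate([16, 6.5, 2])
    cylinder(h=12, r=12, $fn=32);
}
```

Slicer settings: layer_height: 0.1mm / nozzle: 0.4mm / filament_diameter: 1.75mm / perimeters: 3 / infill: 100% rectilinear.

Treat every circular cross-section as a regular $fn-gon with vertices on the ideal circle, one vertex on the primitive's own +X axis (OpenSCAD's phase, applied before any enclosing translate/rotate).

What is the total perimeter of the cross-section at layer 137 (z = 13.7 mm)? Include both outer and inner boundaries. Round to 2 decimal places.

At z = 13.7 mm: the cylinder: section is a regular 32-gon, circumradius r=9 (perimeter = 2·32·9.000·sin(180°/32) = 56.46 mm); the cube at (6, -1.5) is absent (z outside [-1, 10]); Subtracting the remaining from the first: none of the subtracted shapes is present at this height, so the r=9 cylinder is unchanged — boundary = 56.46 mm; the cylinder at (16, 6.5): section is a regular 32-gon, circumradius r=12 (perimeter = 2·32·12.000·sin(180°/32) = 75.28 mm); Merging all regions: the regions partially overlap (shared area 29.04 mm²), so the edge portions inside another operand are dropped and the merged outline is re-measured after clipping — boundary = 106.94 mm. Overall, the cross-section is a single solid region. Total boundary length (outer) = 106.94 mm.

106.94 mm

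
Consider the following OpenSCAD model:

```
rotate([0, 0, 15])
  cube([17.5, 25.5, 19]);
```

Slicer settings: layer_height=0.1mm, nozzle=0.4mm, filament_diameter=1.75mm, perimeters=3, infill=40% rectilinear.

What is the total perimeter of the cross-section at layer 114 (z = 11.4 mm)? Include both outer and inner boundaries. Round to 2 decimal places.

At z = 11.4 mm: the cube (footprint 17.5×25.5) is included at this height (perimeter 86.00 mm); (whole slice rotated 15° about Z — lengths, areas and connectivity unchanged). Overall, the cross-section is a single solid region. Total boundary length (outer) = 86.00 mm.

86.00 mm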